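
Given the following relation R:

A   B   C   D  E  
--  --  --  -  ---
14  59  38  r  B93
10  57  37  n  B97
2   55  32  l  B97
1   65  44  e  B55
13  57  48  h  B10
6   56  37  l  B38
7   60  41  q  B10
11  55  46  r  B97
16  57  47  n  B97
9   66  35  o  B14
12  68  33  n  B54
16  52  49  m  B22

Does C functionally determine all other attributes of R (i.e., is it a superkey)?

No

Two distinct rows share C=37, so C does not determine every attribute — not a superkey.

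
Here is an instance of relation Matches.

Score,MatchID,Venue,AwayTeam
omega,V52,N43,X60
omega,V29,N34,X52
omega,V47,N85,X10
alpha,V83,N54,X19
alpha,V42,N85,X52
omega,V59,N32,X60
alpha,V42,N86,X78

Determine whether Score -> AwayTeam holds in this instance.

No

Score=omega: 4 rows → AwayTeam takes values {X60, X52, X10} — violation
Score=alpha: 3 rows → AwayTeam takes values {X19, X52, X78} — violation
Two rows agree on Score but differ on AwayTeam, so Score -> AwayTeam does not hold.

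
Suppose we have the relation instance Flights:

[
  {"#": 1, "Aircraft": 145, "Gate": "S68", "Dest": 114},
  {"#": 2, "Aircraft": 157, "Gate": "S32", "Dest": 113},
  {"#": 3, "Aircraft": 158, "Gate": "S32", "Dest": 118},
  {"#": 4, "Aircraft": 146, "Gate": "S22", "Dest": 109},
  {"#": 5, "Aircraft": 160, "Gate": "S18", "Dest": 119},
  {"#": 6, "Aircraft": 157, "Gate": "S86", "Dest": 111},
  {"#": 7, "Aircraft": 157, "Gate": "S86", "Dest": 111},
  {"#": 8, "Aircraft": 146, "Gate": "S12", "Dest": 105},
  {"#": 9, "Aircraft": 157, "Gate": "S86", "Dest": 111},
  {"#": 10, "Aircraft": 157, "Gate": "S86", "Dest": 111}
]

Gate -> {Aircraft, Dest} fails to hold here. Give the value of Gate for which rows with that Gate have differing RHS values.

Gate=S68: row 1 → {Aircraft,Dest} = (145, 114) ✓
Gate=S32: rows 2, 3 → {Aircraft,Dest} takes values {(157, 113), (158, 118)} — violation
Gate=S22: row 4 → {Aircraft,Dest} = (146, 109) ✓
Gate=S18: row 5 → {Aircraft,Dest} = (160, 119) ✓
Gate=S86: rows 6, 7, 9, 10 → {Aircraft,Dest} = (157, 111), (157, 111), (157, 111), (157, 111) ✓
Gate=S12: row 8 → {Aircraft,Dest} = (146, 105) ✓
The only Gate value with inconsistent RHS is Gate=S32.

S32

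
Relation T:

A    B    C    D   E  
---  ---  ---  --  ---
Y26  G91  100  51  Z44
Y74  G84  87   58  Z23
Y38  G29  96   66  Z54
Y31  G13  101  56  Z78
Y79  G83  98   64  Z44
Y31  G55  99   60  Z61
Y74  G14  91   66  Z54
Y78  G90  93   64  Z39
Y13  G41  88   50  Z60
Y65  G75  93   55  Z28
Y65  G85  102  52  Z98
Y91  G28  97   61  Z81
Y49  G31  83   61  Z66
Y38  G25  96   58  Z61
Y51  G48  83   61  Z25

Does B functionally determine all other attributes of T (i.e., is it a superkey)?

Yes

All 15 rows have distinct B values, so B → (all attributes) holds and B is a superkey.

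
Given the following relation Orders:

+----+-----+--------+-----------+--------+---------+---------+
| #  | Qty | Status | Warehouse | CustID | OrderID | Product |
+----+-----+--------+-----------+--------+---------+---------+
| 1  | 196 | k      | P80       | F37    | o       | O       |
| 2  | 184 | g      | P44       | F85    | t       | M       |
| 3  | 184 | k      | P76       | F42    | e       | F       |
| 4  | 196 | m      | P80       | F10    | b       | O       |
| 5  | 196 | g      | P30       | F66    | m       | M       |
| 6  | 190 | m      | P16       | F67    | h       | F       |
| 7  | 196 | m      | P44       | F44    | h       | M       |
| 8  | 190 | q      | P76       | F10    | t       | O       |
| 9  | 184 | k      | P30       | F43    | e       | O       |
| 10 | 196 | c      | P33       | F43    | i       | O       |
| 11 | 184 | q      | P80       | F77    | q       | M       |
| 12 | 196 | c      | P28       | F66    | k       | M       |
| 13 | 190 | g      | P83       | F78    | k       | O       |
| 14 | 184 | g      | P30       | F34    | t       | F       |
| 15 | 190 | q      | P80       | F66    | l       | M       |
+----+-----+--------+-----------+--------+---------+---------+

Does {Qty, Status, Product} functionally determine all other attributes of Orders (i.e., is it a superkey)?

All 15 rows have distinct {Qty, Status, Product} values, so {Qty, Status, Product} → (all attributes) holds and {Qty, Status, Product} is a superkey.

Yes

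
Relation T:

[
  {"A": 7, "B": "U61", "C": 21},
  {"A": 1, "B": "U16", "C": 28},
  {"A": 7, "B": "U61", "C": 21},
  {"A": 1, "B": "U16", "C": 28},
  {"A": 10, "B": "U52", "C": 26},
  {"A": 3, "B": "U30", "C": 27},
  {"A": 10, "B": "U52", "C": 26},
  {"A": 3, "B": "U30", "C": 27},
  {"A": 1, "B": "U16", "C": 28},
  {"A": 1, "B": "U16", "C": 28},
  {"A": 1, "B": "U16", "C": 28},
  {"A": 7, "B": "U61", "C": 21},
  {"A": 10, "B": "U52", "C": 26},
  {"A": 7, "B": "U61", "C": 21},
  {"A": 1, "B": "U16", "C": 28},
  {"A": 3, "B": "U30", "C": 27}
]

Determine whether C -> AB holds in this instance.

Yes

C=21: 4 rows → {A,B} = (7, U61), (7, U61), (7, U61), (7, U61) ✓
C=28: 6 rows → {A,B} = (1, U16), (1, U16), (1, U16), (1, U16), (1, U16), (1, U16) ✓
C=26: 3 rows → {A,B} = (10, U52), (10, U52), (10, U52) ✓
C=27: 3 rows → {A,B} = (3, U30), (3, U30), (3, U30) ✓
Every C value is associated with a single AB value, so C -> AB holds.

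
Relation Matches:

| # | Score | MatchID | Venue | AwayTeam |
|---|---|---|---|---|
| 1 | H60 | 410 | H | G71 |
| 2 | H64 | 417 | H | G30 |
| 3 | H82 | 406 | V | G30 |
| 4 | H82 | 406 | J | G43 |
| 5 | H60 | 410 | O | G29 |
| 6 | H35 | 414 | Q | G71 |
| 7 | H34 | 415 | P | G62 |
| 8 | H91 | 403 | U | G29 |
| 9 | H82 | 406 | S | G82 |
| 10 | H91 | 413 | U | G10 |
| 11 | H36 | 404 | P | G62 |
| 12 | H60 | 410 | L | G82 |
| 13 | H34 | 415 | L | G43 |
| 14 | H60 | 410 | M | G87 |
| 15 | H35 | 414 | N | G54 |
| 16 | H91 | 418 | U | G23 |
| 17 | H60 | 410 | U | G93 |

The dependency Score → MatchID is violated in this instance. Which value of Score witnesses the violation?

H91

Score=H60: rows 1, 5, 12, 14, 17 → MatchID = 410, 410, 410, 410, 410 ✓
Score=H64: row 2 → MatchID = 417 ✓
Score=H82: rows 3, 4, 9 → MatchID = 406, 406, 406 ✓
Score=H35: rows 6, 15 → MatchID = 414, 414 ✓
Score=H34: rows 7, 13 → MatchID = 415, 415 ✓
Score=H91: rows 8, 10, 16 → MatchID takes values {403, 413, 418} — violation
Score=H36: row 11 → MatchID = 404 ✓
The only Score value with inconsistent MatchID is Score=H91.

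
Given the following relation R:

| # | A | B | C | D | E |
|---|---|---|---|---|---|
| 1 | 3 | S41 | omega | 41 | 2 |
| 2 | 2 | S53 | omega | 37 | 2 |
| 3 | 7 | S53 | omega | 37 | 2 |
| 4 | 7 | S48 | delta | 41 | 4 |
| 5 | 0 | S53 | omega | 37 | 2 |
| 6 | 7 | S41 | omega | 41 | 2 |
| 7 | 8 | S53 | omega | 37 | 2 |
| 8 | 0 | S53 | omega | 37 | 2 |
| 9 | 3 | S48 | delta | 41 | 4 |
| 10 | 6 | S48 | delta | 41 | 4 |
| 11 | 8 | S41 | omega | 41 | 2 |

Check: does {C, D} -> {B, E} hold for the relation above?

(C=omega, D=41): rows 1, 6, 11 → {B,E} = (S41, 2), (S41, 2), (S41, 2) ✓
(C=omega, D=37): rows 2, 3, 5, 7, 8 → {B,E} = (S53, 2), (S53, 2), (S53, 2), (S53, 2), (S53, 2) ✓
(C=delta, D=41): rows 4, 9, 10 → {B,E} = (S48, 4), (S48, 4), (S48, 4) ✓
Every {C, D} value is associated with a single {B, E} value, so {C, D} -> {B, E} holds.

Yes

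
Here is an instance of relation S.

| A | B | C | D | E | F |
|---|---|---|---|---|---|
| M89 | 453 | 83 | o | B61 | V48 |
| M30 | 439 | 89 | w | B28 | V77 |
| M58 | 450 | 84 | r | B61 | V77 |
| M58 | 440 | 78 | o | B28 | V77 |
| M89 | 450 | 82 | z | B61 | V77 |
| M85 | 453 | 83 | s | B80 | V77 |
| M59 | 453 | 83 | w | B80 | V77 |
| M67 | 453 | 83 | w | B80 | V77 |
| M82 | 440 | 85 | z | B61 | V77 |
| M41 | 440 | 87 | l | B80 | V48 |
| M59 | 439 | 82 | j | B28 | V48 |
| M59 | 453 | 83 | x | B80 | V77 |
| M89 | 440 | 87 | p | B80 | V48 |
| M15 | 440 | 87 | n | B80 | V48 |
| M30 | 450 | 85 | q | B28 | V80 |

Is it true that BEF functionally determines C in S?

No

(B=453, E=B61, F=V48): 1 row → C = 83 ✓
(B=439, E=B28, F=V77): 1 row → C = 89 ✓
(B=450, E=B61, F=V77): 2 rows → C takes values {84, 82} — violation
(B=440, E=B28, F=V77): 1 row → C = 78 ✓
(B=453, E=B80, F=V77): 4 rows → C = 83, 83, 83, 83 ✓
(B=440, E=B61, F=V77): 1 row → C = 85 ✓
(B=440, E=B80, F=V48): 3 rows → C = 87, 87, 87 ✓
(B=439, E=B28, F=V48): 1 row → C = 82 ✓
(B=450, E=B28, F=V80): 1 row → C = 85 ✓
Two rows agree on BEF but differ on C, so BEF -> C does not hold.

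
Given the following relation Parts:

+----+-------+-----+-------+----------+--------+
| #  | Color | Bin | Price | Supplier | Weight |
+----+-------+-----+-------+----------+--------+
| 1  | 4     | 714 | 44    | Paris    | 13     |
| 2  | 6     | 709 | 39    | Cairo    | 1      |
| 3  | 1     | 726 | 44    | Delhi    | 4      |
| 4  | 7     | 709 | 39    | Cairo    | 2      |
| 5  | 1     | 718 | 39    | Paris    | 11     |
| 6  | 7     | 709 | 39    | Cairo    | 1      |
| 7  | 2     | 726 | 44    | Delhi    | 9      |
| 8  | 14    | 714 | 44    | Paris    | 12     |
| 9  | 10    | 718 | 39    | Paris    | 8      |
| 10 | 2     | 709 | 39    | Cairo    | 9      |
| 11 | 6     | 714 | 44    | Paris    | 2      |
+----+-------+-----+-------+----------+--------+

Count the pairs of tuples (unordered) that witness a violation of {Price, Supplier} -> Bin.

0

(Price=44, Supplier=Paris): all 3 rows agree on Bin — 0 pairs.
(Price=39, Supplier=Cairo): all 4 rows agree on Bin — 0 pairs.
(Price=44, Supplier=Delhi): all 2 rows agree on Bin — 0 pairs.
(Price=39, Supplier=Paris): all 2 rows agree on Bin — 0 pairs.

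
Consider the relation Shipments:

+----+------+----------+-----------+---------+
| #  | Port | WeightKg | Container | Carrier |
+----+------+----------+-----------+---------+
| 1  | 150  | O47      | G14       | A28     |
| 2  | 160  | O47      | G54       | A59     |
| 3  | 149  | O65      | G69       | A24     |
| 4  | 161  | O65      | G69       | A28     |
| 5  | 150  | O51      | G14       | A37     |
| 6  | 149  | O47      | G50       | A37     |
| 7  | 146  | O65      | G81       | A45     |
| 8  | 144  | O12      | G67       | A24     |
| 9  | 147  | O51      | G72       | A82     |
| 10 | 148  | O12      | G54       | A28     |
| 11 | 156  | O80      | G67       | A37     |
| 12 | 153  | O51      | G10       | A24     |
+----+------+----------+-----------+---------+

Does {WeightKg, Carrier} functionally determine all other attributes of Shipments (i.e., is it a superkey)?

All 12 rows have distinct {WeightKg, Carrier} values, so {WeightKg, Carrier} → (all attributes) holds and {WeightKg, Carrier} is a superkey.

Yes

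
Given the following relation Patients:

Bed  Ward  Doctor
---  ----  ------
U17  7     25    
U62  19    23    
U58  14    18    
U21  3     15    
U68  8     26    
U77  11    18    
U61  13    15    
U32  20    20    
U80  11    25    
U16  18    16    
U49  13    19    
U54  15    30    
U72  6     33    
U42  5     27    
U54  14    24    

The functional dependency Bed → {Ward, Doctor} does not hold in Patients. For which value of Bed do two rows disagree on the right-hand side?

Bed=U17: 1 row → {Ward,Doctor} = (7, 25) ✓
Bed=U62: 1 row → {Ward,Doctor} = (19, 23) ✓
Bed=U58: 1 row → {Ward,Doctor} = (14, 18) ✓
Bed=U21: 1 row → {Ward,Doctor} = (3, 15) ✓
Bed=U68: 1 row → {Ward,Doctor} = (8, 26) ✓
Bed=U77: 1 row → {Ward,Doctor} = (11, 18) ✓
Bed=U61: 1 row → {Ward,Doctor} = (13, 15) ✓
Bed=U32: 1 row → {Ward,Doctor} = (20, 20) ✓
Bed=U80: 1 row → {Ward,Doctor} = (11, 25) ✓
Bed=U16: 1 row → {Ward,Doctor} = (18, 16) ✓
Bed=U49: 1 row → {Ward,Doctor} = (13, 19) ✓
Bed=U54: 2 rows → {Ward,Doctor} takes values {(15, 30), (14, 24)} — violation
Bed=U72: 1 row → {Ward,Doctor} = (6, 33) ✓
Bed=U42: 1 row → {Ward,Doctor} = (5, 27) ✓
The only Bed value with inconsistent RHS is Bed=U54.

U54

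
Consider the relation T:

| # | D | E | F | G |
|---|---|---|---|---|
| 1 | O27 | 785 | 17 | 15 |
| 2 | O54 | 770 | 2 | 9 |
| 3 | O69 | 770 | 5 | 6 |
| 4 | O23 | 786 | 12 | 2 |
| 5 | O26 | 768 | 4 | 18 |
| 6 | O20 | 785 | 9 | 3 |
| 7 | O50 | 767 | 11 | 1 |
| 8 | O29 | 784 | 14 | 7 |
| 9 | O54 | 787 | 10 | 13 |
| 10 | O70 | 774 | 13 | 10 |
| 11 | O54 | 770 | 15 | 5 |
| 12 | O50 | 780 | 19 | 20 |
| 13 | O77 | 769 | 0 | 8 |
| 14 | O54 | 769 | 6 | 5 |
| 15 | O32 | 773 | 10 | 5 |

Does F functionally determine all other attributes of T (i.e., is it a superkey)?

No

Rows 9 and 15 have the same F value F=10 but are distinct tuples, so F does not determine every attribute — not a superkey.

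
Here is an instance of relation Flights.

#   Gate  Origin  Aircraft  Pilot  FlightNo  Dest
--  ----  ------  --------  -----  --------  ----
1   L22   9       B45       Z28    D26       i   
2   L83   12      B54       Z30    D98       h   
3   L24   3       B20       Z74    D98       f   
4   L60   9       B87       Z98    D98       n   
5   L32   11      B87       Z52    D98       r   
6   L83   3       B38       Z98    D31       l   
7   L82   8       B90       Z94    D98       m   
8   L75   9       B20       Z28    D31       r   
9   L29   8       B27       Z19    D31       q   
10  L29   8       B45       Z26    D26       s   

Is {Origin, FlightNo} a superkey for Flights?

All 10 rows have distinct {Origin, FlightNo} values, so {Origin, FlightNo} → (all attributes) holds and {Origin, FlightNo} is a superkey.

Yes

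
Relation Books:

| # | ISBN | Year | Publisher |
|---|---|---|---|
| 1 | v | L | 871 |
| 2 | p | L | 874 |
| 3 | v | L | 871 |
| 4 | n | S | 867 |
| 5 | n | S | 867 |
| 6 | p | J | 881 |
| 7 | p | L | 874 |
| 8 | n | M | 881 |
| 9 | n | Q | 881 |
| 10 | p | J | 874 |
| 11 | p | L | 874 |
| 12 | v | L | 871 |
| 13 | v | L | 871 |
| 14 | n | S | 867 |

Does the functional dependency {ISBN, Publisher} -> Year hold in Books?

No

(ISBN=v, Publisher=871): rows 1, 3, 12, 13 → Year = L, L, L, L ✓
(ISBN=p, Publisher=874): rows 2, 7, 10, 11 → Year takes values {L, J} — violation
(ISBN=n, Publisher=867): rows 4, 5, 14 → Year = S, S, S ✓
(ISBN=p, Publisher=881): row 6 → Year = J ✓
(ISBN=n, Publisher=881): rows 8, 9 → Year takes values {M, Q} — violation
Two rows agree on {ISBN, Publisher} but differ on Year, so {ISBN, Publisher} -> Year does not hold.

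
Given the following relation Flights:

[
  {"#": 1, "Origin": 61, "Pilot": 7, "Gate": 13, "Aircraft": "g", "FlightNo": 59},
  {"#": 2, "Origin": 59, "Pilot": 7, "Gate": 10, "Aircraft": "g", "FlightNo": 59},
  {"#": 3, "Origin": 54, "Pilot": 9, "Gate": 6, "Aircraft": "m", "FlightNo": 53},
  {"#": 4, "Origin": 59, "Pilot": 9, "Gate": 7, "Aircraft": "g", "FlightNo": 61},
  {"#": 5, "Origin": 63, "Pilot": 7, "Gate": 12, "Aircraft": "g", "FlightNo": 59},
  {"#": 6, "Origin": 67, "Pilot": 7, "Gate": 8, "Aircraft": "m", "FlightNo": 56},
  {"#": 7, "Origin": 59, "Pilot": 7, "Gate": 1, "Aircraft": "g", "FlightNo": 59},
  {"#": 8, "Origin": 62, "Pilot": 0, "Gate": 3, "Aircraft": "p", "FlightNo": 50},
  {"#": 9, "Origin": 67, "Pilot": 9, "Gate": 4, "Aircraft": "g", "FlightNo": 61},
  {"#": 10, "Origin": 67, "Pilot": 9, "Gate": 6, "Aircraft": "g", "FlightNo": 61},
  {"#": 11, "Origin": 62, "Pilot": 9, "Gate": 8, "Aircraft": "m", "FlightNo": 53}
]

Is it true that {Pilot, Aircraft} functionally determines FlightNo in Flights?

Yes

(Pilot=7, Aircraft=g): rows 1, 2, 5, 7 → FlightNo = 59, 59, 59, 59 ✓
(Pilot=9, Aircraft=m): rows 3, 11 → FlightNo = 53, 53 ✓
(Pilot=9, Aircraft=g): rows 4, 9, 10 → FlightNo = 61, 61, 61 ✓
(Pilot=7, Aircraft=m): row 6 → FlightNo = 56 ✓
(Pilot=0, Aircraft=p): row 8 → FlightNo = 50 ✓
Every {Pilot, Aircraft} value is associated with a single FlightNo value, so {Pilot, Aircraft} -> FlightNo holds.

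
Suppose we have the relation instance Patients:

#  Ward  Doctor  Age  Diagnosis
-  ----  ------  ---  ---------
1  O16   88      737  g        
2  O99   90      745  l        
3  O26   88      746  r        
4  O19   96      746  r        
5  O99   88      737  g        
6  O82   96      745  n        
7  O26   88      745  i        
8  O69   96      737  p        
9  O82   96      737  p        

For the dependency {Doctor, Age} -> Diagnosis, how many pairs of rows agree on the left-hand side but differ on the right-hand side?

0

(Doctor=88, Age=737): all 2 rows agree on Diagnosis — 0 pairs.
(Doctor=96, Age=737): all 2 rows agree on Diagnosis — 0 pairs.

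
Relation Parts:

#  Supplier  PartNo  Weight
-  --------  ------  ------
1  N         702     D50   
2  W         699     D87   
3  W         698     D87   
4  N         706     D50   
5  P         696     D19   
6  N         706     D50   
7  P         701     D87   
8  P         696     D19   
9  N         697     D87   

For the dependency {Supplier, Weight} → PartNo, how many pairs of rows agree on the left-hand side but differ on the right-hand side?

(Supplier=N, Weight=D50): violating pairs (1,4), (1,6) — 2 pairs.
(Supplier=W, Weight=D87): violating pairs (2,3) — 1 pair.
(Supplier=P, Weight=D19): all 2 rows agree on PartNo — 0 pairs.

3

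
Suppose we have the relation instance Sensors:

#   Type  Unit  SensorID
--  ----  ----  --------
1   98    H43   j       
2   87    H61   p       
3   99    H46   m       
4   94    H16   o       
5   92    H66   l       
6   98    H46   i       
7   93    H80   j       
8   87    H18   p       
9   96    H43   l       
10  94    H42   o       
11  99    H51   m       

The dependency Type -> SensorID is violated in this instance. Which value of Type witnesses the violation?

98

Type=98: rows 1, 6 → SensorID takes values {j, i} — violation
Type=87: rows 2, 8 → SensorID = p, p ✓
Type=99: rows 3, 11 → SensorID = m, m ✓
Type=94: rows 4, 10 → SensorID = o, o ✓
Type=92: row 5 → SensorID = l ✓
Type=93: row 7 → SensorID = j ✓
Type=96: row 9 → SensorID = l ✓
The only Type value with inconsistent SensorID is Type=98.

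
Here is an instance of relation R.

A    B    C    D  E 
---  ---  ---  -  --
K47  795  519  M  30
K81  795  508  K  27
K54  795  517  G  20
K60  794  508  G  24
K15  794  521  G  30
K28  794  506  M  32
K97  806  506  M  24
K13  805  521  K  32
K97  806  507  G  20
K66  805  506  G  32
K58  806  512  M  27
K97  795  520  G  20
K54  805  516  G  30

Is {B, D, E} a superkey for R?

No

Two distinct rows share (B=795, D=G, E=20), so {B, D, E} does not determine every attribute — not a superkey.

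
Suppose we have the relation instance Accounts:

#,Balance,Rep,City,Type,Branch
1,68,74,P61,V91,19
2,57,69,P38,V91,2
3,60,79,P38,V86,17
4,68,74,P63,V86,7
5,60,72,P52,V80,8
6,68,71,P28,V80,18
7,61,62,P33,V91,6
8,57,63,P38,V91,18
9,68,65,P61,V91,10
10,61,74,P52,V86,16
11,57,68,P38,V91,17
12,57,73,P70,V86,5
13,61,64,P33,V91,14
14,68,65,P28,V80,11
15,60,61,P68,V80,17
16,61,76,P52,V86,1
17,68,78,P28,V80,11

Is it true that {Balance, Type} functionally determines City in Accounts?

(Balance=68, Type=V91): rows 1, 9 → City = P61, P61 ✓
(Balance=57, Type=V91): rows 2, 8, 11 → City = P38, P38, P38 ✓
(Balance=60, Type=V86): row 3 → City = P38 ✓
(Balance=68, Type=V86): row 4 → City = P63 ✓
(Balance=60, Type=V80): rows 5, 15 → City takes values {P52, P68} — violation
(Balance=68, Type=V80): rows 6, 14, 17 → City = P28, P28, P28 ✓
(Balance=61, Type=V91): rows 7, 13 → City = P33, P33 ✓
(Balance=61, Type=V86): rows 10, 16 → City = P52, P52 ✓
(Balance=57, Type=V86): row 12 → City = P70 ✓
Two rows agree on {Balance, Type} but differ on City, so {Balance, Type} -> City does not hold.

No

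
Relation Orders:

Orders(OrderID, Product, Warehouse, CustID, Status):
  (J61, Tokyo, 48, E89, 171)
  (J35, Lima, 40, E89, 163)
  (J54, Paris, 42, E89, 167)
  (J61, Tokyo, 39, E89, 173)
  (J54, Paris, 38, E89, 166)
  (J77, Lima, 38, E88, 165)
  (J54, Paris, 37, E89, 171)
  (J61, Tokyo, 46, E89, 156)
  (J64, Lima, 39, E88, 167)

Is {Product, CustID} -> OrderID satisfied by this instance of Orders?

No

(Product=Tokyo, CustID=E89): 3 rows → OrderID = J61, J61, J61 ✓
(Product=Lima, CustID=E89): 1 row → OrderID = J35 ✓
(Product=Paris, CustID=E89): 3 rows → OrderID = J54, J54, J54 ✓
(Product=Lima, CustID=E88): 2 rows → OrderID takes values {J77, J64} — violation
Two rows agree on {Product, CustID} but differ on OrderID, so {Product, CustID} -> OrderID does not hold.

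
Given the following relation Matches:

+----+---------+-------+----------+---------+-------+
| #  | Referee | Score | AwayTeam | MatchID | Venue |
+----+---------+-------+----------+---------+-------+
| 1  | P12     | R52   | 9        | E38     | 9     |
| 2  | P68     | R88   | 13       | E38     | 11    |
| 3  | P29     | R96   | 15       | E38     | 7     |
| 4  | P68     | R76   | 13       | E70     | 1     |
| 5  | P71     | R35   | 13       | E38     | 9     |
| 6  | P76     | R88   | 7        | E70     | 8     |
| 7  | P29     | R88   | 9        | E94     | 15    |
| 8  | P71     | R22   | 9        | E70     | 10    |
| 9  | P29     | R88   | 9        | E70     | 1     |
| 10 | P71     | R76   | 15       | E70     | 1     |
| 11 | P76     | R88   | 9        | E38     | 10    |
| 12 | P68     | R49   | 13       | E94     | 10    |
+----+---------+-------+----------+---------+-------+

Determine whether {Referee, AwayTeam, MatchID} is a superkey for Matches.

All 12 rows have distinct {Referee, AwayTeam, MatchID} values, so {Referee, AwayTeam, MatchID} → (all attributes) holds and {Referee, AwayTeam, MatchID} is a superkey.

Yes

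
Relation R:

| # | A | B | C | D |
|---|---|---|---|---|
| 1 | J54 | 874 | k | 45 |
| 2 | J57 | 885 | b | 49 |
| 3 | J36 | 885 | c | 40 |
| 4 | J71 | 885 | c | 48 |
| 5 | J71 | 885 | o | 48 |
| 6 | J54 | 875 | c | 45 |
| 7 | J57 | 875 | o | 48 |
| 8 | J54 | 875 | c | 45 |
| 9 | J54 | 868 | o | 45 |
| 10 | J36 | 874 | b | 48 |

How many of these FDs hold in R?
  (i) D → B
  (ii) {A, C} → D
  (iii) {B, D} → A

(i) D → B: D=45: rows 1, 6, 8, 9 → B takes values {874, 875, 868} — violation; D=48: rows 4, 5, 7, 10 → B takes values {885, 875, 874} — violation — fails.
(ii) {A, C} → D: every LHS value maps to a single RHS value — holds.
(iii) {B, D} → A: every LHS value maps to a single RHS value — holds.
2 of the 3 dependencies hold.

2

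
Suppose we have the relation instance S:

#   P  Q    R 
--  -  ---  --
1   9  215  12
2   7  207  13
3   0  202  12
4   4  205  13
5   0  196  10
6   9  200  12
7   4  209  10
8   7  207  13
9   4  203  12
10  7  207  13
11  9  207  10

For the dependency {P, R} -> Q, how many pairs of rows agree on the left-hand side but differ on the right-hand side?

(P=9, R=12): violating pairs (1,6) — 1 pair.
(P=7, R=13): all 3 rows agree on Q — 0 pairs.

1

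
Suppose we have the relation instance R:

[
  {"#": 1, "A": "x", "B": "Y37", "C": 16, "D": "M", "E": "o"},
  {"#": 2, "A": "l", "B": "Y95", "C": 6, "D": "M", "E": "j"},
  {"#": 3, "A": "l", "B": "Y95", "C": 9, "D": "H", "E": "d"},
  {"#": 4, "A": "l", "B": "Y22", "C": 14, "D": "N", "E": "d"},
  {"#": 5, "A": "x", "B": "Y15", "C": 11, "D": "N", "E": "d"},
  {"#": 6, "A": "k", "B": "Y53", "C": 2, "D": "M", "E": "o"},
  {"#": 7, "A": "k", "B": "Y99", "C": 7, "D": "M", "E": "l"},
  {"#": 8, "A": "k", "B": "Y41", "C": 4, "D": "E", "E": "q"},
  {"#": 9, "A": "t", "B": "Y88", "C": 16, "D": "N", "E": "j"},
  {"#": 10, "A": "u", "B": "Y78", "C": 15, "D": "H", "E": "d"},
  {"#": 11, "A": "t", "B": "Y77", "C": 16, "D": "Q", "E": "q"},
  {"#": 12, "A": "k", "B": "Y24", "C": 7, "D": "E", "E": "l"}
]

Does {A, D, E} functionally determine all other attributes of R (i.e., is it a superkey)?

All 12 rows have distinct {A, D, E} values, so {A, D, E} → (all attributes) holds and {A, D, E} is a superkey.

Yes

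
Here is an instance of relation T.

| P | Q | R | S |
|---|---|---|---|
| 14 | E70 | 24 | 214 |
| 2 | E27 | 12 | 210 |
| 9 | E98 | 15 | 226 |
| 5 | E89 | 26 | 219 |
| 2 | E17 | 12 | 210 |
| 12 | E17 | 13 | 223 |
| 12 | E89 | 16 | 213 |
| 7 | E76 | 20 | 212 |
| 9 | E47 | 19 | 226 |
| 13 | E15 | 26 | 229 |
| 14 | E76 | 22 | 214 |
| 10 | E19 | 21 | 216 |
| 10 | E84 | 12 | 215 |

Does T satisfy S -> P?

S=214: 2 rows → P = 14, 14 ✓
S=210: 2 rows → P = 2, 2 ✓
S=226: 2 rows → P = 9, 9 ✓
S=219: 1 row → P = 5 ✓
S=223: 1 row → P = 12 ✓
S=213: 1 row → P = 12 ✓
S=212: 1 row → P = 7 ✓
S=229: 1 row → P = 13 ✓
S=216: 1 row → P = 10 ✓
S=215: 1 row → P = 10 ✓
Every S value is associated with a single P value, so S -> P holds.

Yes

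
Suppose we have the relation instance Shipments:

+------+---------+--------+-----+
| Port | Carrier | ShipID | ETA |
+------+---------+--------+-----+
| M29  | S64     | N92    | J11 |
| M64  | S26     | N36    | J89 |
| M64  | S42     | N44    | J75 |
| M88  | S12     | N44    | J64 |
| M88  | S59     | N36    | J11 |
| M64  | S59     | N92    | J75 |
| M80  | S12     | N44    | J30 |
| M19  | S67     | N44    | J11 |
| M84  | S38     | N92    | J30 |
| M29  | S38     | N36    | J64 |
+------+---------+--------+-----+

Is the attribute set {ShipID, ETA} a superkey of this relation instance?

Yes

All 10 rows have distinct {ShipID, ETA} values, so {ShipID, ETA} → (all attributes) holds and {ShipID, ETA} is a superkey.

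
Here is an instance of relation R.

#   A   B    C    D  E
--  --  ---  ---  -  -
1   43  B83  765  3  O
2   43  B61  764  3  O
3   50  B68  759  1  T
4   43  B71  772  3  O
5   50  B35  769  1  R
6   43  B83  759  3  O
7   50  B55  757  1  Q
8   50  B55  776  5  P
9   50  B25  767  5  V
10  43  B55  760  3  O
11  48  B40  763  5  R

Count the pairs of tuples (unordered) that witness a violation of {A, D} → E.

(A=43, D=3): all 5 rows agree on E — 0 pairs.
(A=50, D=1): violating pairs (3,5), (3,7), (5,7) — 3 pairs.
(A=50, D=5): violating pairs (8,9) — 1 pair.

4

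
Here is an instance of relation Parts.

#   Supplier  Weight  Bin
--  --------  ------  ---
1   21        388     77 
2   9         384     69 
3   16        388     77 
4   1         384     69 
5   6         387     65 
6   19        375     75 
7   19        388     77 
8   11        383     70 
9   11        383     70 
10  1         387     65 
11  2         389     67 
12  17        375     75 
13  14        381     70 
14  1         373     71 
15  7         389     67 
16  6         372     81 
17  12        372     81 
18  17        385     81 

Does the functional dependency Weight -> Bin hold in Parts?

Yes

Weight=388: rows 1, 3, 7 → Bin = 77, 77, 77 ✓
Weight=384: rows 2, 4 → Bin = 69, 69 ✓
Weight=387: rows 5, 10 → Bin = 65, 65 ✓
Weight=375: rows 6, 12 → Bin = 75, 75 ✓
Weight=383: rows 8, 9 → Bin = 70, 70 ✓
Weight=389: rows 11, 15 → Bin = 67, 67 ✓
Weight=381: row 13 → Bin = 70 ✓
Weight=373: row 14 → Bin = 71 ✓
Weight=372: rows 16, 17 → Bin = 81, 81 ✓
Weight=385: row 18 → Bin = 81 ✓
Every Weight value is associated with a single Bin value, so Weight -> Bin holds.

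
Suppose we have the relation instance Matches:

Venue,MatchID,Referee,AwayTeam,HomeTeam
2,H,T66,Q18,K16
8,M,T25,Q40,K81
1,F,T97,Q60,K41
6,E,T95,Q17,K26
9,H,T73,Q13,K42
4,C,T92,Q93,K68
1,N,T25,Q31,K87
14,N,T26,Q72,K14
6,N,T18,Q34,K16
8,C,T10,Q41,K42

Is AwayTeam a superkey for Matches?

Yes

All 10 rows have distinct AwayTeam values, so AwayTeam → (all attributes) holds and AwayTeam is a superkey.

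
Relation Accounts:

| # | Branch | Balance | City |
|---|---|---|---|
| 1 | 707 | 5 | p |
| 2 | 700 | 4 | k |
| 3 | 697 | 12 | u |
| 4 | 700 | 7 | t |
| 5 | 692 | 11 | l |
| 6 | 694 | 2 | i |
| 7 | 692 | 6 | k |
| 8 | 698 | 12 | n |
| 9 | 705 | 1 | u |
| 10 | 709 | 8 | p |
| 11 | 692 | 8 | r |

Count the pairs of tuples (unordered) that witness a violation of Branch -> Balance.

Branch=700: violating pairs (2,4) — 1 pair.
Branch=692: violating pairs (5,7), (5,11), (7,11) — 3 pairs.

4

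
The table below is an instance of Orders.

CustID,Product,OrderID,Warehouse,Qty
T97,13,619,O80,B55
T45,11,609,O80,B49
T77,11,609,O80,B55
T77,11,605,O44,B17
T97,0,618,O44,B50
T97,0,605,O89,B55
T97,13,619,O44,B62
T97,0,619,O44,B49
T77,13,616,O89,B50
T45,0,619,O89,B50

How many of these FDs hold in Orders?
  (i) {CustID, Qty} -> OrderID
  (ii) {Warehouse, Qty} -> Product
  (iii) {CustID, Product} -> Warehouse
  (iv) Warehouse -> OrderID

0

(i) {CustID, Qty} -> OrderID: (CustID=T97, Qty=B55): 2 rows → OrderID takes values {619, 605} — violation — fails.
(ii) {Warehouse, Qty} -> Product: (Warehouse=O80, Qty=B55): 2 rows → Product takes values {13, 11} — violation; (Warehouse=O89, Qty=B50): 2 rows → Product takes values {13, 0} — violation — fails.
(iii) {CustID, Product} -> Warehouse: (CustID=T97, Product=13): 2 rows → Warehouse takes values {O80, O44} — violation; (CustID=T77, Product=11): 2 rows → Warehouse takes values {O80, O44} — violation; (CustID=T97, Product=0): 3 rows → Warehouse takes values {O44, O89} — violation — fails.
(iv) Warehouse -> OrderID: Warehouse=O80: 3 rows → OrderID takes values {619, 609} — violation; Warehouse=O44: 4 rows → OrderID takes values {605, 618, 619} — violation; Warehouse=O89: 3 rows → OrderID takes values {605, 616, 619} — violation — fails.
None of the 4 dependencies hold.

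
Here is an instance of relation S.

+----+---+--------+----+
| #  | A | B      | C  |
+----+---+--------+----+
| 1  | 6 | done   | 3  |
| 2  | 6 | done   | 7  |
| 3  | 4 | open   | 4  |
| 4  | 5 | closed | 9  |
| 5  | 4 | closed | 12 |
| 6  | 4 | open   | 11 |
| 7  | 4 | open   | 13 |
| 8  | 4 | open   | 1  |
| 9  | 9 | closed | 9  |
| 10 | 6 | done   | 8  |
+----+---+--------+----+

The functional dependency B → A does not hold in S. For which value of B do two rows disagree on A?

closed

B=done: rows 1, 2, 10 → A = 6, 6, 6 ✓
B=open: rows 3, 6, 7, 8 → A = 4, 4, 4, 4 ✓
B=closed: rows 4, 5, 9 → A takes values {5, 4, 9} — violation
The only B value with inconsistent A is B=closed.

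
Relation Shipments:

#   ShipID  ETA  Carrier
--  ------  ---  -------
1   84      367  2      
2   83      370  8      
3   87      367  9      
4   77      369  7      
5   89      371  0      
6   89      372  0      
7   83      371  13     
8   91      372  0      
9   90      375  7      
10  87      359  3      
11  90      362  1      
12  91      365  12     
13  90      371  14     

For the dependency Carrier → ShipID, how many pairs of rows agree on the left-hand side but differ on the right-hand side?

Carrier=7: violating pairs (4,9) — 1 pair.
Carrier=0: violating pairs (5,8), (6,8) — 2 pairs.

3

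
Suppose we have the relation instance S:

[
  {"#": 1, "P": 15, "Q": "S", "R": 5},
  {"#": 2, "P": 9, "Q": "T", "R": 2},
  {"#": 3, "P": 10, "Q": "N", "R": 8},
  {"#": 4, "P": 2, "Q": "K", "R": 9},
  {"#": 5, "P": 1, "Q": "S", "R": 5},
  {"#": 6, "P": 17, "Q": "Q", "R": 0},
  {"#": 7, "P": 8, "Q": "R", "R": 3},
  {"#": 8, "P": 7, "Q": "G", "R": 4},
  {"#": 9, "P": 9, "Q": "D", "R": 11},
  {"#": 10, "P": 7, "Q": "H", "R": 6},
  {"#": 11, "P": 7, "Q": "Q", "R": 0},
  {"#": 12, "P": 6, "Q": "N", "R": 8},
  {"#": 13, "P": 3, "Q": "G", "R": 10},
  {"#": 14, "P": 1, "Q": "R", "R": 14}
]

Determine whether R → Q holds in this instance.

R=5: rows 1, 5 → Q = S, S ✓
R=2: row 2 → Q = T ✓
R=8: rows 3, 12 → Q = N, N ✓
R=9: row 4 → Q = K ✓
R=0: rows 6, 11 → Q = Q, Q ✓
R=3: row 7 → Q = R ✓
R=4: row 8 → Q = G ✓
R=11: row 9 → Q = D ✓
R=6: row 10 → Q = H ✓
R=10: row 13 → Q = G ✓
R=14: row 14 → Q = R ✓
Every R value is associated with a single Q value, so R → Q holds.

Yes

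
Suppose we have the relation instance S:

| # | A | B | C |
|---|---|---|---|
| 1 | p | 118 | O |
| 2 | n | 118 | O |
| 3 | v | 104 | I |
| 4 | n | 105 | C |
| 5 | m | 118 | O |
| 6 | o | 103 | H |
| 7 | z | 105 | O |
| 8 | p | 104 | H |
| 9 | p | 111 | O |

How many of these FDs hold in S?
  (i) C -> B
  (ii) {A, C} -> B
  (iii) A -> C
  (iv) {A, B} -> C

1

(i) C -> B: C=O: rows 1, 2, 5, 7, 9 → B takes values {118, 105, 111} — violation; C=H: rows 6, 8 → B takes values {103, 104} — violation — fails.
(ii) {A, C} -> B: (A=p, C=O): rows 1, 9 → B takes values {118, 111} — violation — fails.
(iii) A -> C: A=p: rows 1, 8, 9 → C takes values {O, H} — violation; A=n: rows 2, 4 → C takes values {O, C} — violation — fails.
(iv) {A, B} -> C: every LHS value maps to a single RHS value — holds.
1 of the 4 dependencies holds.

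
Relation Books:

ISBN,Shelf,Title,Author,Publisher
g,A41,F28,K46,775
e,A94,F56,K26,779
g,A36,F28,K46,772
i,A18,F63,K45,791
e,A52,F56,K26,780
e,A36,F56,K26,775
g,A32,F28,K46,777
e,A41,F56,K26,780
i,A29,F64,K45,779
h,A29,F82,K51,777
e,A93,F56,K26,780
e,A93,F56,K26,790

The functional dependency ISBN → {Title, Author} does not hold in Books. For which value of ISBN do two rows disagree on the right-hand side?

i

ISBN=g: 3 rows → {Title,Author} = (F28, K46), (F28, K46), (F28, K46) ✓
ISBN=e: 6 rows → {Title,Author} = (F56, K26), (F56, K26), (F56, K26), (F56, K26), (F56, K26), (F56, K26) ✓
ISBN=i: 2 rows → {Title,Author} takes values {(F63, K45), (F64, K45)} — violation
ISBN=h: 1 row → {Title,Author} = (F82, K51) ✓
The only ISBN value with inconsistent RHS is ISBN=i.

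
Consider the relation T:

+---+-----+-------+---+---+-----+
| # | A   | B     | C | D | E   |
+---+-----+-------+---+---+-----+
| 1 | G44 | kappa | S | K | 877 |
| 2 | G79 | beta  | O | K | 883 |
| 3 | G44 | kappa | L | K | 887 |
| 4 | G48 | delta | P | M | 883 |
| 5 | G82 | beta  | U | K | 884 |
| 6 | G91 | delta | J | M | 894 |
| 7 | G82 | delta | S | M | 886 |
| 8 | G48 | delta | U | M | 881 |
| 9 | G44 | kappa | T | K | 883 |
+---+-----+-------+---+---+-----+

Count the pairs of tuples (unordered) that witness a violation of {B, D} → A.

6

(B=kappa, D=K): all 3 rows agree on A — 0 pairs.
(B=beta, D=K): violating pairs (2,5) — 1 pair.
(B=delta, D=M): violating pairs (4,6), (4,7), (6,7), (6,8), (7,8) — 5 pairs.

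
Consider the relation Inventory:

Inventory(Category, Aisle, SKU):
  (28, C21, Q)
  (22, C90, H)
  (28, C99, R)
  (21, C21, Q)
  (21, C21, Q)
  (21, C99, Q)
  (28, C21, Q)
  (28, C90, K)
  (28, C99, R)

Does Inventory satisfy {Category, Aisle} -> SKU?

Yes

(Category=28, Aisle=C21): 2 rows → SKU = Q, Q ✓
(Category=22, Aisle=C90): 1 row → SKU = H ✓
(Category=28, Aisle=C99): 2 rows → SKU = R, R ✓
(Category=21, Aisle=C21): 2 rows → SKU = Q, Q ✓
(Category=21, Aisle=C99): 1 row → SKU = Q ✓
(Category=28, Aisle=C90): 1 row → SKU = K ✓
Every {Category, Aisle} value is associated with a single SKU value, so {Category, Aisle} -> SKU holds.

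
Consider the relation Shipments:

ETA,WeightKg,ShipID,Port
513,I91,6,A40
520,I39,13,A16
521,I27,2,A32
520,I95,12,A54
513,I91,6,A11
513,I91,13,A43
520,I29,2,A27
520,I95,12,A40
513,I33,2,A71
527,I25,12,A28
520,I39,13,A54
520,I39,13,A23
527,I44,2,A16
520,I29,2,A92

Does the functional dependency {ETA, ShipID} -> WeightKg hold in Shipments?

(ETA=513, ShipID=6): 2 rows → WeightKg = I91, I91 ✓
(ETA=520, ShipID=13): 3 rows → WeightKg = I39, I39, I39 ✓
(ETA=521, ShipID=2): 1 row → WeightKg = I27 ✓
(ETA=520, ShipID=12): 2 rows → WeightKg = I95, I95 ✓
(ETA=513, ShipID=13): 1 row → WeightKg = I91 ✓
(ETA=520, ShipID=2): 2 rows → WeightKg = I29, I29 ✓
(ETA=513, ShipID=2): 1 row → WeightKg = I33 ✓
(ETA=527, ShipID=12): 1 row → WeightKg = I25 ✓
(ETA=527, ShipID=2): 1 row → WeightKg = I44 ✓
Every {ETA, ShipID} value is associated with a single WeightKg value, so {ETA, ShipID} -> WeightKg holds.

Yes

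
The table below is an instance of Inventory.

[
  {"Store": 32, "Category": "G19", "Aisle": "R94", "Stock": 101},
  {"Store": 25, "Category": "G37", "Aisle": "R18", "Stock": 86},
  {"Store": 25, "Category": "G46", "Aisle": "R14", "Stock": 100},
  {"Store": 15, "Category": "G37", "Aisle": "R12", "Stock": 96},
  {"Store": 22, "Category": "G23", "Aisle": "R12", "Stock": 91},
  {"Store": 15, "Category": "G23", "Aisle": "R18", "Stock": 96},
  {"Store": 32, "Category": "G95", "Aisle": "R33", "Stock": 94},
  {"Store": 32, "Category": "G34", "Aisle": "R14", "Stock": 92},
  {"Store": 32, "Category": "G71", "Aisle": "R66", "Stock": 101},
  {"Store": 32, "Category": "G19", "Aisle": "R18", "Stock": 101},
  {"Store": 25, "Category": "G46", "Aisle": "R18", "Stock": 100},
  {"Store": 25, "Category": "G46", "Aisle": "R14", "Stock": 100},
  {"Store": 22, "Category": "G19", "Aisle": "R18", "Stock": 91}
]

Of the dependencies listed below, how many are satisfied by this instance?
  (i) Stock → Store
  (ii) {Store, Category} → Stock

(i) Stock → Store: every LHS value maps to a single RHS value — holds.
(ii) {Store, Category} → Stock: every LHS value maps to a single RHS value — holds.
2 of the 2 dependencies hold.

2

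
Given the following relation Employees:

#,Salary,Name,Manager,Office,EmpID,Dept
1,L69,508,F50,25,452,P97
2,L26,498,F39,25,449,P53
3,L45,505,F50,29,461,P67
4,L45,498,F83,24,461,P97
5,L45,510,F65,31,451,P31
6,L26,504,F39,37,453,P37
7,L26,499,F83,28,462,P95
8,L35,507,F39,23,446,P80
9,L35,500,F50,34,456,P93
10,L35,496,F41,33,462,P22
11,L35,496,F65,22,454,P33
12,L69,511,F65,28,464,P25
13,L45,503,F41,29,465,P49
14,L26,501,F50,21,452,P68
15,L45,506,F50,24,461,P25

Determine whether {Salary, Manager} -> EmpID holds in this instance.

(Salary=L69, Manager=F50): row 1 → EmpID = 452 ✓
(Salary=L26, Manager=F39): rows 2, 6 → EmpID takes values {449, 453} — violation
(Salary=L45, Manager=F50): rows 3, 15 → EmpID = 461, 461 ✓
(Salary=L45, Manager=F83): row 4 → EmpID = 461 ✓
(Salary=L45, Manager=F65): row 5 → EmpID = 451 ✓
(Salary=L26, Manager=F83): row 7 → EmpID = 462 ✓
(Salary=L35, Manager=F39): row 8 → EmpID = 446 ✓
(Salary=L35, Manager=F50): row 9 → EmpID = 456 ✓
(Salary=L35, Manager=F41): row 10 → EmpID = 462 ✓
(Salary=L35, Manager=F65): row 11 → EmpID = 454 ✓
(Salary=L69, Manager=F65): row 12 → EmpID = 464 ✓
(Salary=L45, Manager=F41): row 13 → EmpID = 465 ✓
(Salary=L26, Manager=F50): row 14 → EmpID = 452 ✓
Two rows agree on {Salary, Manager} but differ on EmpID, so {Salary, Manager} -> EmpID does not hold.

No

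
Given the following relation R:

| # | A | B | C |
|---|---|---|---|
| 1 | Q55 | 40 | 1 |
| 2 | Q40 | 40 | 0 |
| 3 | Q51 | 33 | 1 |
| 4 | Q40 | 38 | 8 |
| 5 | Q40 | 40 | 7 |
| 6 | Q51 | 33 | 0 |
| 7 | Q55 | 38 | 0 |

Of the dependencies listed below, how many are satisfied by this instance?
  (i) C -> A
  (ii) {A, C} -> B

1

(i) C -> A: C=1: rows 1, 3 → A takes values {Q55, Q51} — violation; C=0: rows 2, 6, 7 → A takes values {Q40, Q51, Q55} — violation — fails.
(ii) {A, C} -> B: every LHS value maps to a single RHS value — holds.
1 of the 2 dependencies holds.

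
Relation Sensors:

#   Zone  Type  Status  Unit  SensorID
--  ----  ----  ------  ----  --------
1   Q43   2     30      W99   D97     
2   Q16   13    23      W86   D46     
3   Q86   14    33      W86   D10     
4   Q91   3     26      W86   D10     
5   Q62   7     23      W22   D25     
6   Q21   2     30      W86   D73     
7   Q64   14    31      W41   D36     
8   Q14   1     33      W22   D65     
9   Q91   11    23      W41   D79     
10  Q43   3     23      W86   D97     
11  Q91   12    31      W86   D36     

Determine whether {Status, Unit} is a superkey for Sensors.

No

Rows 2 and 10 have the same {Status, Unit} value (Status=23, Unit=W86) but are distinct tuples, so {Status, Unit} does not determine every attribute — not a superkey.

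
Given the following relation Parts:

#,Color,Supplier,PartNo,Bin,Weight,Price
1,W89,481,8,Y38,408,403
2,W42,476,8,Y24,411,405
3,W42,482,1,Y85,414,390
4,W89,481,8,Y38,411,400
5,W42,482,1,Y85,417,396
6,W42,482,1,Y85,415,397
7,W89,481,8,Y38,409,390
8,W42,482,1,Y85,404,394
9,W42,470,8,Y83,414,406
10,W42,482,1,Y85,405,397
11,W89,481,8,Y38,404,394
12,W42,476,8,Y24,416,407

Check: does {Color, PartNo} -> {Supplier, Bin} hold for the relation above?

No

(Color=W89, PartNo=8): rows 1, 4, 7, 11 → {Supplier,Bin} = (481, Y38), (481, Y38), (481, Y38), (481, Y38) ✓
(Color=W42, PartNo=8): rows 2, 9, 12 → {Supplier,Bin} takes values {(476, Y24), (470, Y83)} — violation
(Color=W42, PartNo=1): rows 3, 5, 6, 8, 10 → {Supplier,Bin} = (482, Y85), (482, Y85), (482, Y85), (482, Y85), (482, Y85) ✓
Two rows agree on {Color, PartNo} but differ on {Supplier, Bin}, so {Color, PartNo} -> {Supplier, Bin} does not hold.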